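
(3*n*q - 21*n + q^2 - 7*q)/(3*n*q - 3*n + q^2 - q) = (q - 7)/(q - 1)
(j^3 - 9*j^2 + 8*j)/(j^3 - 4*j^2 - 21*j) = (-j^2 + 9*j - 8)/(-j^2 + 4*j + 21)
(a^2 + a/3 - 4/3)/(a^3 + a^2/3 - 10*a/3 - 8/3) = (a - 1)/(a^2 - a - 2)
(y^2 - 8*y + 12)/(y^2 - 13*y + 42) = (y - 2)/(y - 7)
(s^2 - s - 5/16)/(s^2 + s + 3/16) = (4*s - 5)/(4*s + 3)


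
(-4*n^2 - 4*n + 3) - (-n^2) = -3*n^2 - 4*n + 3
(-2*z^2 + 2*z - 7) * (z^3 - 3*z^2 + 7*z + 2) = -2*z^5 + 8*z^4 - 27*z^3 + 31*z^2 - 45*z - 14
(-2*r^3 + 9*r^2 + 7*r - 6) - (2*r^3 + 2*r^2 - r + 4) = -4*r^3 + 7*r^2 + 8*r - 10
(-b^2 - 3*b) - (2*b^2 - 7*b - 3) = -3*b^2 + 4*b + 3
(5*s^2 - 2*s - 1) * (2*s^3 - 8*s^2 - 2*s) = 10*s^5 - 44*s^4 + 4*s^3 + 12*s^2 + 2*s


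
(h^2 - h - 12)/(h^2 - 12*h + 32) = (h + 3)/(h - 8)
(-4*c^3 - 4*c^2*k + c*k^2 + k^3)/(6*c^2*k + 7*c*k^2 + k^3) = (-4*c^2 + k^2)/(k*(6*c + k))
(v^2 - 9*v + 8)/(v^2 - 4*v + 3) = (v - 8)/(v - 3)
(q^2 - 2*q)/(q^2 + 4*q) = (q - 2)/(q + 4)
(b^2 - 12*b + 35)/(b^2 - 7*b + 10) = (b - 7)/(b - 2)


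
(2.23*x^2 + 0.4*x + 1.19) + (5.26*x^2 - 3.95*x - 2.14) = 7.49*x^2 - 3.55*x - 0.95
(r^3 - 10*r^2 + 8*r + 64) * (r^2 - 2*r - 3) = r^5 - 12*r^4 + 25*r^3 + 78*r^2 - 152*r - 192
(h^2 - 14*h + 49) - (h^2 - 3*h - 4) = 53 - 11*h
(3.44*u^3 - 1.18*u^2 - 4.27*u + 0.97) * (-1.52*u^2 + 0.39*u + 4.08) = -5.2288*u^5 + 3.1352*u^4 + 20.0654*u^3 - 7.9541*u^2 - 17.0433*u + 3.9576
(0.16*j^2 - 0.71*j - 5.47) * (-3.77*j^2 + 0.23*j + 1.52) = -0.6032*j^4 + 2.7135*j^3 + 20.7018*j^2 - 2.3373*j - 8.3144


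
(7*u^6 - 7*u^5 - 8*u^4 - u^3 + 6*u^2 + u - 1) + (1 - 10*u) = 7*u^6 - 7*u^5 - 8*u^4 - u^3 + 6*u^2 - 9*u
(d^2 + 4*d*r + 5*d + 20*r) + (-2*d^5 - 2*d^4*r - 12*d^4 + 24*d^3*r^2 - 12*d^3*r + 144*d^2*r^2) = -2*d^5 - 2*d^4*r - 12*d^4 + 24*d^3*r^2 - 12*d^3*r + 144*d^2*r^2 + d^2 + 4*d*r + 5*d + 20*r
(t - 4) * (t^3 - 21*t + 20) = t^4 - 4*t^3 - 21*t^2 + 104*t - 80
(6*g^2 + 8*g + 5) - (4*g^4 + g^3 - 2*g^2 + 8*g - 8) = -4*g^4 - g^3 + 8*g^2 + 13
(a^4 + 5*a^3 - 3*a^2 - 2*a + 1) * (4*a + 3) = 4*a^5 + 23*a^4 + 3*a^3 - 17*a^2 - 2*a + 3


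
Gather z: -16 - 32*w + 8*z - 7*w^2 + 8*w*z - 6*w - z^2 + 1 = -7*w^2 - 38*w - z^2 + z*(8*w + 8) - 15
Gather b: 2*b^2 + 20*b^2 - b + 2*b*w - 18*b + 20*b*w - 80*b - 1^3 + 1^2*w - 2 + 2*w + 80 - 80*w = 22*b^2 + b*(22*w - 99) - 77*w + 77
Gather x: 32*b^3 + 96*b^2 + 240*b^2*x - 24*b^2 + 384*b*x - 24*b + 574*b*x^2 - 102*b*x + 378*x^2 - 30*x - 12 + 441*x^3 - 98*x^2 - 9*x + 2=32*b^3 + 72*b^2 - 24*b + 441*x^3 + x^2*(574*b + 280) + x*(240*b^2 + 282*b - 39) - 10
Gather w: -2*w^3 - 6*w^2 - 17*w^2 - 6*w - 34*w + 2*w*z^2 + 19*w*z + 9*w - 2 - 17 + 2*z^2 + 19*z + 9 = -2*w^3 - 23*w^2 + w*(2*z^2 + 19*z - 31) + 2*z^2 + 19*z - 10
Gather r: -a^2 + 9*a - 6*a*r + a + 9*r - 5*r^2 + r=-a^2 + 10*a - 5*r^2 + r*(10 - 6*a)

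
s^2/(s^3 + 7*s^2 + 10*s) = s/(s^2 + 7*s + 10)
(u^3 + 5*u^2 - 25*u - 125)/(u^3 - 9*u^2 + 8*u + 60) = (u^2 + 10*u + 25)/(u^2 - 4*u - 12)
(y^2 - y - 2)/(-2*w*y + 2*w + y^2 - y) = (-y^2 + y + 2)/(2*w*y - 2*w - y^2 + y)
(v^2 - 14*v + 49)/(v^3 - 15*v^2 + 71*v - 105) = (v - 7)/(v^2 - 8*v + 15)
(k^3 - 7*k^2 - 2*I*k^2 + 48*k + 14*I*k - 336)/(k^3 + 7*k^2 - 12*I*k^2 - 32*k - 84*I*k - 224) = (k^2 + k*(-7 + 6*I) - 42*I)/(k^2 + k*(7 - 4*I) - 28*I)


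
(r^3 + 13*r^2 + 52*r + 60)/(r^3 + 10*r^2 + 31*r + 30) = (r + 6)/(r + 3)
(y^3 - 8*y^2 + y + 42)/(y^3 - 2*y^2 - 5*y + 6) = (y - 7)/(y - 1)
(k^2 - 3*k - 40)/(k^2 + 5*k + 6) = (k^2 - 3*k - 40)/(k^2 + 5*k + 6)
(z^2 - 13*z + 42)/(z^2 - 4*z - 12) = (z - 7)/(z + 2)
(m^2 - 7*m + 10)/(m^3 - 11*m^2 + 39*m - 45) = (m - 2)/(m^2 - 6*m + 9)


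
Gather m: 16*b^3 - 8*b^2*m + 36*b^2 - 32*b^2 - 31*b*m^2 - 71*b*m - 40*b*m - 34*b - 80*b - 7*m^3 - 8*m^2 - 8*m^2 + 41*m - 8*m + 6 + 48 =16*b^3 + 4*b^2 - 114*b - 7*m^3 + m^2*(-31*b - 16) + m*(-8*b^2 - 111*b + 33) + 54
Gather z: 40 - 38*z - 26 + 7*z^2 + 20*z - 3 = 7*z^2 - 18*z + 11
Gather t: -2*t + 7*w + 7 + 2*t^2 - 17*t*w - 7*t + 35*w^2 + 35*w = 2*t^2 + t*(-17*w - 9) + 35*w^2 + 42*w + 7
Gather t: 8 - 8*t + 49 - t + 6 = 63 - 9*t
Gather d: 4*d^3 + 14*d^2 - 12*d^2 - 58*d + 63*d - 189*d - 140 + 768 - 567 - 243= 4*d^3 + 2*d^2 - 184*d - 182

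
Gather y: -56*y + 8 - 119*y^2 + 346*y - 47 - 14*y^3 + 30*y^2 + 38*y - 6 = -14*y^3 - 89*y^2 + 328*y - 45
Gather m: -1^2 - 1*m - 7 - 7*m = -8*m - 8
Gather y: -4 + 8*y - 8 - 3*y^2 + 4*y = -3*y^2 + 12*y - 12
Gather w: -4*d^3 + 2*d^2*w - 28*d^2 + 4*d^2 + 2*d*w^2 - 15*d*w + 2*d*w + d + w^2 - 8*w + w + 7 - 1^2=-4*d^3 - 24*d^2 + d + w^2*(2*d + 1) + w*(2*d^2 - 13*d - 7) + 6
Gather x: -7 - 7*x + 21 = 14 - 7*x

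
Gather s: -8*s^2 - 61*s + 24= -8*s^2 - 61*s + 24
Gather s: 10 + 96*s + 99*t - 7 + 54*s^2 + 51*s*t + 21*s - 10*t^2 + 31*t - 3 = 54*s^2 + s*(51*t + 117) - 10*t^2 + 130*t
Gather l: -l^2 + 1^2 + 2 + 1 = 4 - l^2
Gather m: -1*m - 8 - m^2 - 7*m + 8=-m^2 - 8*m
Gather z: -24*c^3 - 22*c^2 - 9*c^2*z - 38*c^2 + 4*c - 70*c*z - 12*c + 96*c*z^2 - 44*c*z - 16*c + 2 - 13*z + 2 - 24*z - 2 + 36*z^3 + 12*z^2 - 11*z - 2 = -24*c^3 - 60*c^2 - 24*c + 36*z^3 + z^2*(96*c + 12) + z*(-9*c^2 - 114*c - 48)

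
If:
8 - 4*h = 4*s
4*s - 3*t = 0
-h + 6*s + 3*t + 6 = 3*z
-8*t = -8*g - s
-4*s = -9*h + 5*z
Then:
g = 493/1128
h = 77/47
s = 17/47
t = 68/141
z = 125/47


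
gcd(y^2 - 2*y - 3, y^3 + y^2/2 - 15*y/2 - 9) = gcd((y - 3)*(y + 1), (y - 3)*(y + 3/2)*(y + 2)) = y - 3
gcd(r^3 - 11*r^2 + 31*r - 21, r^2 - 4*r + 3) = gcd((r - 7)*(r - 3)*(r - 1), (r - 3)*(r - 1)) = r^2 - 4*r + 3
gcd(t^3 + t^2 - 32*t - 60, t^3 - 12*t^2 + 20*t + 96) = t^2 - 4*t - 12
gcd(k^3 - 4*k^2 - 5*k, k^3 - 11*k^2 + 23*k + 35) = k^2 - 4*k - 5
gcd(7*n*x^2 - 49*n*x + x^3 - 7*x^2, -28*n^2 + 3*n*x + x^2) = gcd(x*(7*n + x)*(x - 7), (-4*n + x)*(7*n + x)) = 7*n + x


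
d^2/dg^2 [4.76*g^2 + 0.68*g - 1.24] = 9.52000000000000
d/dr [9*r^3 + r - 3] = 27*r^2 + 1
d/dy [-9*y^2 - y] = -18*y - 1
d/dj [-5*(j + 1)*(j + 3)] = -10*j - 20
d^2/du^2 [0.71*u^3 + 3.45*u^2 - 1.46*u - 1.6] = 4.26*u + 6.9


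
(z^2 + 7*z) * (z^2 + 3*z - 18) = z^4 + 10*z^3 + 3*z^2 - 126*z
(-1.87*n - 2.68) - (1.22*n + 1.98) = -3.09*n - 4.66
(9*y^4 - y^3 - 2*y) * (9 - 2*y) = -18*y^5 + 83*y^4 - 9*y^3 + 4*y^2 - 18*y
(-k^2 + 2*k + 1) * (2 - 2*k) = 2*k^3 - 6*k^2 + 2*k + 2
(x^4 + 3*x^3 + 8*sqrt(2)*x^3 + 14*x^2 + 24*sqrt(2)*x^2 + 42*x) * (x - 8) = x^5 - 5*x^4 + 8*sqrt(2)*x^4 - 40*sqrt(2)*x^3 - 10*x^3 - 192*sqrt(2)*x^2 - 70*x^2 - 336*x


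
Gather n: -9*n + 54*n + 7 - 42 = 45*n - 35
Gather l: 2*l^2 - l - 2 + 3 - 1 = 2*l^2 - l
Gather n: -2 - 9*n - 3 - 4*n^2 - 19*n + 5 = -4*n^2 - 28*n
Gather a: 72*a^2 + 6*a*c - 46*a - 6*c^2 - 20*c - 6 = 72*a^2 + a*(6*c - 46) - 6*c^2 - 20*c - 6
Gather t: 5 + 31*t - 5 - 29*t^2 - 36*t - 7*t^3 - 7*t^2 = -7*t^3 - 36*t^2 - 5*t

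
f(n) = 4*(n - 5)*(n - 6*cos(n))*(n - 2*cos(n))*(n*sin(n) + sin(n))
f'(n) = 4*(n - 5)*(n - 6*cos(n))*(n - 2*cos(n))*(n*cos(n) + sin(n) + cos(n)) + 4*(n - 5)*(n - 6*cos(n))*(n*sin(n) + sin(n))*(2*sin(n) + 1) + 4*(n - 5)*(n - 2*cos(n))*(n*sin(n) + sin(n))*(6*sin(n) + 1) + 4*(n - 6*cos(n))*(n - 2*cos(n))*(n*sin(n) + sin(n)) = 4*(n - 5)*(n + 1)*(n - 6*cos(n))*(2*sin(n) + 1)*sin(n) + 4*(n - 5)*(n + 1)*(n - 2*cos(n))*(6*sin(n) + 1)*sin(n) + 4*(n - 5)*(n - 6*cos(n))*(n - 2*cos(n))*(n*cos(n) + sqrt(2)*sin(n + pi/4)) + 4*(n + 1)*(n - 6*cos(n))*(n - 2*cos(n))*sin(n)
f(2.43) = -633.45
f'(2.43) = -20.65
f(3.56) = 519.89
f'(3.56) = 857.57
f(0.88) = -27.71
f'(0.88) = 200.64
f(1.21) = 14.35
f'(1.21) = -14.63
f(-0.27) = 54.59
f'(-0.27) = -139.01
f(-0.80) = 36.36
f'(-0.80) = 171.55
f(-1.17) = -26.45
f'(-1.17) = 125.59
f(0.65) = -67.55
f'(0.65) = 120.02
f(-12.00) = 93738.85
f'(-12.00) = 96006.99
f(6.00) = -7.63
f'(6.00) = 38.26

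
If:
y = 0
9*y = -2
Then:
No Solution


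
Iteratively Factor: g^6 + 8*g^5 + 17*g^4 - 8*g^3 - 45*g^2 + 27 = (g + 1)*(g^5 + 7*g^4 + 10*g^3 - 18*g^2 - 27*g + 27) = (g + 1)*(g + 3)*(g^4 + 4*g^3 - 2*g^2 - 12*g + 9) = (g - 1)*(g + 1)*(g + 3)*(g^3 + 5*g^2 + 3*g - 9) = (g - 1)^2*(g + 1)*(g + 3)*(g^2 + 6*g + 9) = (g - 1)^2*(g + 1)*(g + 3)^2*(g + 3)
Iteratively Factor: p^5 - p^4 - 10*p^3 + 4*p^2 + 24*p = (p + 2)*(p^4 - 3*p^3 - 4*p^2 + 12*p) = (p + 2)^2*(p^3 - 5*p^2 + 6*p) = p*(p + 2)^2*(p^2 - 5*p + 6) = p*(p - 2)*(p + 2)^2*(p - 3)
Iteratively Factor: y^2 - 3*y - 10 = (y + 2)*(y - 5)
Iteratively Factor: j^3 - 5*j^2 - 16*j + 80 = (j - 4)*(j^2 - j - 20) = (j - 4)*(j + 4)*(j - 5)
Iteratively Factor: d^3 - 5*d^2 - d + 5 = (d - 5)*(d^2 - 1) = (d - 5)*(d + 1)*(d - 1)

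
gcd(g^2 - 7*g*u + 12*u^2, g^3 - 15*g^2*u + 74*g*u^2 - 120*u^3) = -g + 4*u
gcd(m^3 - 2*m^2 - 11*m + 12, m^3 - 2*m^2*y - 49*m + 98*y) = 1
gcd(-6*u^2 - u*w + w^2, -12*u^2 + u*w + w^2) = 3*u - w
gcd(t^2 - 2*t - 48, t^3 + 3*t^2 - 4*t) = 1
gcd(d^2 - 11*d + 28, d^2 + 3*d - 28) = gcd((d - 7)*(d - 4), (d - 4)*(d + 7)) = d - 4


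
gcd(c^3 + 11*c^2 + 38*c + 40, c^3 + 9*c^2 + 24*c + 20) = c^2 + 7*c + 10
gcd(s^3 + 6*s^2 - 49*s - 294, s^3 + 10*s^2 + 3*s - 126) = s^2 + 13*s + 42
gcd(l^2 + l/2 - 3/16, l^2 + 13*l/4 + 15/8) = l + 3/4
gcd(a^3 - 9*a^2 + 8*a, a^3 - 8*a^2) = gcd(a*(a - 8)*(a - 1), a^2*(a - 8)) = a^2 - 8*a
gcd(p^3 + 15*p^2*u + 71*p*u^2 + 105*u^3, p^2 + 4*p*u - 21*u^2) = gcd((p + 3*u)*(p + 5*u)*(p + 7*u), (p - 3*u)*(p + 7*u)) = p + 7*u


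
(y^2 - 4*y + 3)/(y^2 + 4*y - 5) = (y - 3)/(y + 5)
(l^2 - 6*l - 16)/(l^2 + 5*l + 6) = (l - 8)/(l + 3)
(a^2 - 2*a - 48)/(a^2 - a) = (a^2 - 2*a - 48)/(a*(a - 1))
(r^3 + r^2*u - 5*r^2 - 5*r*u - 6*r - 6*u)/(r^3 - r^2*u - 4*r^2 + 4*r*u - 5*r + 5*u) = (r^2 + r*u - 6*r - 6*u)/(r^2 - r*u - 5*r + 5*u)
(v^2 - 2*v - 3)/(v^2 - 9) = (v + 1)/(v + 3)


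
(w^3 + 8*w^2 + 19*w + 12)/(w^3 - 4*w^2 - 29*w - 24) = (w + 4)/(w - 8)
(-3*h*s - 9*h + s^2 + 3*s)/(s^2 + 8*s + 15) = (-3*h + s)/(s + 5)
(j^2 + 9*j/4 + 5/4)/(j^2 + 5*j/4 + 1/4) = (4*j + 5)/(4*j + 1)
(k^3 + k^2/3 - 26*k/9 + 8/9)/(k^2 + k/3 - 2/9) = (3*k^2 + 2*k - 8)/(3*k + 2)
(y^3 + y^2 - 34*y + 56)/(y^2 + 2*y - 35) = (y^2 - 6*y + 8)/(y - 5)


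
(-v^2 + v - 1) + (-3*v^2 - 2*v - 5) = -4*v^2 - v - 6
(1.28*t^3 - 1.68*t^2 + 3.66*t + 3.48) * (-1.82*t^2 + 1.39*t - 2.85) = -2.3296*t^5 + 4.8368*t^4 - 12.6444*t^3 + 3.5418*t^2 - 5.5938*t - 9.918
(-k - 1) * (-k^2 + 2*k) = k^3 - k^2 - 2*k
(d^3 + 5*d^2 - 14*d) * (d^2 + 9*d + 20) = d^5 + 14*d^4 + 51*d^3 - 26*d^2 - 280*d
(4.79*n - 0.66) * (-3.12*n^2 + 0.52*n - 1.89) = -14.9448*n^3 + 4.55*n^2 - 9.3963*n + 1.2474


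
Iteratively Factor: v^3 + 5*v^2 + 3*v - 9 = (v + 3)*(v^2 + 2*v - 3) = (v + 3)^2*(v - 1)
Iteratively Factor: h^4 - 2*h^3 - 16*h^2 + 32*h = (h - 4)*(h^3 + 2*h^2 - 8*h) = h*(h - 4)*(h^2 + 2*h - 8) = h*(h - 4)*(h + 4)*(h - 2)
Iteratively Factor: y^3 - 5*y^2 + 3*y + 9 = (y + 1)*(y^2 - 6*y + 9) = (y - 3)*(y + 1)*(y - 3)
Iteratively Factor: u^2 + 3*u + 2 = (u + 2)*(u + 1)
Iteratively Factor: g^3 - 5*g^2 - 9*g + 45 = (g - 5)*(g^2 - 9) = (g - 5)*(g + 3)*(g - 3)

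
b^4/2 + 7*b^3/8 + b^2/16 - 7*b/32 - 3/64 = (b/2 + 1/4)*(b - 1/2)*(b + 1/4)*(b + 3/2)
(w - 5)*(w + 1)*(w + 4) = w^3 - 21*w - 20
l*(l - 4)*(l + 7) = l^3 + 3*l^2 - 28*l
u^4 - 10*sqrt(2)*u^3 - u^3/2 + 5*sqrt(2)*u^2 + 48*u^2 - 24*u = u*(u - 1/2)*(u - 6*sqrt(2))*(u - 4*sqrt(2))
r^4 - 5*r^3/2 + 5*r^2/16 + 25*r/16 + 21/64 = (r - 7/4)*(r - 3/2)*(r + 1/4)*(r + 1/2)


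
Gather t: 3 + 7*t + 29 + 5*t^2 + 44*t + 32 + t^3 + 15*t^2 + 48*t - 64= t^3 + 20*t^2 + 99*t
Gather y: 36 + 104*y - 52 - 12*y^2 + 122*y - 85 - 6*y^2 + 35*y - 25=-18*y^2 + 261*y - 126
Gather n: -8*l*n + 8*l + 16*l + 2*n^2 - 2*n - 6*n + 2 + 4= 24*l + 2*n^2 + n*(-8*l - 8) + 6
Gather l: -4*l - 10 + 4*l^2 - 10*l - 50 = 4*l^2 - 14*l - 60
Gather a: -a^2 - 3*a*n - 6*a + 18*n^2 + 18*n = -a^2 + a*(-3*n - 6) + 18*n^2 + 18*n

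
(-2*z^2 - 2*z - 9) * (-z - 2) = 2*z^3 + 6*z^2 + 13*z + 18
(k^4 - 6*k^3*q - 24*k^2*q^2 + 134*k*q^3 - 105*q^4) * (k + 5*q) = k^5 - k^4*q - 54*k^3*q^2 + 14*k^2*q^3 + 565*k*q^4 - 525*q^5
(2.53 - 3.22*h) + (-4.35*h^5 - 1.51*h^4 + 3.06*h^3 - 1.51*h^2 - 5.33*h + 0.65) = -4.35*h^5 - 1.51*h^4 + 3.06*h^3 - 1.51*h^2 - 8.55*h + 3.18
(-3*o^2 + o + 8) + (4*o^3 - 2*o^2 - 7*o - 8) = 4*o^3 - 5*o^2 - 6*o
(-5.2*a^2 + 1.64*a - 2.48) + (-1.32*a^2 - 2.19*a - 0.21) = -6.52*a^2 - 0.55*a - 2.69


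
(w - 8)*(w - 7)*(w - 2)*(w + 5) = w^4 - 12*w^3 + w^2 + 318*w - 560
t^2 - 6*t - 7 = (t - 7)*(t + 1)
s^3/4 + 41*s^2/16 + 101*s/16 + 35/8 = (s/4 + 1/2)*(s + 5/4)*(s + 7)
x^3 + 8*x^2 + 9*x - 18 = (x - 1)*(x + 3)*(x + 6)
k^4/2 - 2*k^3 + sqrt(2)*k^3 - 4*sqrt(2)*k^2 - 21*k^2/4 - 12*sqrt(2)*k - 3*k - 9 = (k/2 + 1)*(k - 6)*(k + sqrt(2)/2)*(k + 3*sqrt(2)/2)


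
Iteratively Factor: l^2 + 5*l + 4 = (l + 4)*(l + 1)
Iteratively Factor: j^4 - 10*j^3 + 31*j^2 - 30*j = (j - 5)*(j^3 - 5*j^2 + 6*j) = j*(j - 5)*(j^2 - 5*j + 6) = j*(j - 5)*(j - 3)*(j - 2)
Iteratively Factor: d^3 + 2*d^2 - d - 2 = (d - 1)*(d^2 + 3*d + 2) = (d - 1)*(d + 1)*(d + 2)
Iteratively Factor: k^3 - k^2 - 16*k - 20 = (k + 2)*(k^2 - 3*k - 10) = (k - 5)*(k + 2)*(k + 2)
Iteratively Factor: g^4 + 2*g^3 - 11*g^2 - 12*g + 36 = (g - 2)*(g^3 + 4*g^2 - 3*g - 18) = (g - 2)*(g + 3)*(g^2 + g - 6) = (g - 2)*(g + 3)^2*(g - 2)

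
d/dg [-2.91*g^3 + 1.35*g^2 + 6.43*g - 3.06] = -8.73*g^2 + 2.7*g + 6.43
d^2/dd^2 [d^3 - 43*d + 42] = 6*d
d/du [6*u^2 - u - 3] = 12*u - 1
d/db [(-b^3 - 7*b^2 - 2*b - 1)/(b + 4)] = (-2*b^3 - 19*b^2 - 56*b - 7)/(b^2 + 8*b + 16)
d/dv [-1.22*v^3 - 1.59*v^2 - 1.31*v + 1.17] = -3.66*v^2 - 3.18*v - 1.31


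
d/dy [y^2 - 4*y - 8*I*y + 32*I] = 2*y - 4 - 8*I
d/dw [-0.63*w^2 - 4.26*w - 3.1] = -1.26*w - 4.26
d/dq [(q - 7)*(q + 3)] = 2*q - 4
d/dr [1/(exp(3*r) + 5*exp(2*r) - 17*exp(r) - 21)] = (-3*exp(2*r) - 10*exp(r) + 17)*exp(r)/(exp(3*r) + 5*exp(2*r) - 17*exp(r) - 21)^2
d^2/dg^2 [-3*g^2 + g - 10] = -6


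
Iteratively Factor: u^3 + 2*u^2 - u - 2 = (u + 1)*(u^2 + u - 2) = (u - 1)*(u + 1)*(u + 2)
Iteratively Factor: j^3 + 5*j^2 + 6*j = (j + 2)*(j^2 + 3*j) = (j + 2)*(j + 3)*(j)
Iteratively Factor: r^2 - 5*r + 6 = (r - 2)*(r - 3)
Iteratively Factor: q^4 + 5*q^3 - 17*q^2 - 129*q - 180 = (q + 3)*(q^3 + 2*q^2 - 23*q - 60) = (q + 3)*(q + 4)*(q^2 - 2*q - 15) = (q - 5)*(q + 3)*(q + 4)*(q + 3)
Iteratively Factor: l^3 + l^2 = (l)*(l^2 + l) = l*(l + 1)*(l)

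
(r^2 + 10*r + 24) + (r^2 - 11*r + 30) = 2*r^2 - r + 54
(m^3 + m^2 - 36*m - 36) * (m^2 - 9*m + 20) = m^5 - 8*m^4 - 25*m^3 + 308*m^2 - 396*m - 720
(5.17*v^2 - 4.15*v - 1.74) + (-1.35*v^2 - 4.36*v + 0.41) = 3.82*v^2 - 8.51*v - 1.33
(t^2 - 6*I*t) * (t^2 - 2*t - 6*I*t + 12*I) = t^4 - 2*t^3 - 12*I*t^3 - 36*t^2 + 24*I*t^2 + 72*t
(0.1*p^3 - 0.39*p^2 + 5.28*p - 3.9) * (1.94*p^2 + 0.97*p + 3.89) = 0.194*p^5 - 0.6596*p^4 + 10.2539*p^3 - 3.9615*p^2 + 16.7562*p - 15.171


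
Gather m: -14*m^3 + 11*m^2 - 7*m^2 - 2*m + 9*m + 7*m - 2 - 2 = -14*m^3 + 4*m^2 + 14*m - 4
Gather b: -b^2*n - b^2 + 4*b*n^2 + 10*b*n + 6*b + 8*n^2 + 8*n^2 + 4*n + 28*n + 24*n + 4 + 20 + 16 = b^2*(-n - 1) + b*(4*n^2 + 10*n + 6) + 16*n^2 + 56*n + 40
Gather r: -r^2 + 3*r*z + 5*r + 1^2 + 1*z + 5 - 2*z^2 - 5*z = -r^2 + r*(3*z + 5) - 2*z^2 - 4*z + 6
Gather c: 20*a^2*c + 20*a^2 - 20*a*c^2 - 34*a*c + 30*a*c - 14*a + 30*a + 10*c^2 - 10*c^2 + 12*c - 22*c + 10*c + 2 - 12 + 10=20*a^2 - 20*a*c^2 + 16*a + c*(20*a^2 - 4*a)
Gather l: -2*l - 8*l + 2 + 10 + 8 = 20 - 10*l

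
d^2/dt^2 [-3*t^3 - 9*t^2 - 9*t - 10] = -18*t - 18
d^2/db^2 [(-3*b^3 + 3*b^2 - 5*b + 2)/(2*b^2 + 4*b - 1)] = 2*(-98*b^3 + 78*b^2 + 9*b + 19)/(8*b^6 + 48*b^5 + 84*b^4 + 16*b^3 - 42*b^2 + 12*b - 1)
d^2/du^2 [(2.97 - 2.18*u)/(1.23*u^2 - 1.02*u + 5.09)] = (-(2.18*u - 2.97)*(2.46*u - 1.02)*(4.92*u - 2.04) + (16.0884*u - 11.7534)*(1.23*u^2 - 1.02*u + 5.09))/(1.23*u^2 - 1.02*u + 5.09)^3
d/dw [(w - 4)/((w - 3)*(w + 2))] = (-w^2 + 8*w - 10)/(w^4 - 2*w^3 - 11*w^2 + 12*w + 36)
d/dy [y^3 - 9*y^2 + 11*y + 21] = 3*y^2 - 18*y + 11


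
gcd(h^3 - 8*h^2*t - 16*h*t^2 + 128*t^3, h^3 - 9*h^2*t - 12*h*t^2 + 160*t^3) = -h^2 + 4*h*t + 32*t^2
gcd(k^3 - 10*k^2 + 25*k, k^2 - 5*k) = k^2 - 5*k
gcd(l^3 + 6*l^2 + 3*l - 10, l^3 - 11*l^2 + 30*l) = 1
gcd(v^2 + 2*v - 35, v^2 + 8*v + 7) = v + 7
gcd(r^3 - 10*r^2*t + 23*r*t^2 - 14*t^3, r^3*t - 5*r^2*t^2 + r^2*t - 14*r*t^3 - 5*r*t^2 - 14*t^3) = r - 7*t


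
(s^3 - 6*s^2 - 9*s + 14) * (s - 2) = s^4 - 8*s^3 + 3*s^2 + 32*s - 28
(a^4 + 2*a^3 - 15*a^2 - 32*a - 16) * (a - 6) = a^5 - 4*a^4 - 27*a^3 + 58*a^2 + 176*a + 96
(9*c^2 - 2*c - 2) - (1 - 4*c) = 9*c^2 + 2*c - 3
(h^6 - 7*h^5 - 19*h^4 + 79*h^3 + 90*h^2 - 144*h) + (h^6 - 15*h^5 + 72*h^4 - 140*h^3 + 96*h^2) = 2*h^6 - 22*h^5 + 53*h^4 - 61*h^3 + 186*h^2 - 144*h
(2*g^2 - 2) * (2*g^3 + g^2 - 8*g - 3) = 4*g^5 + 2*g^4 - 20*g^3 - 8*g^2 + 16*g + 6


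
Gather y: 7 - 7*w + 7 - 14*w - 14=-21*w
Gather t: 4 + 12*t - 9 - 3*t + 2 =9*t - 3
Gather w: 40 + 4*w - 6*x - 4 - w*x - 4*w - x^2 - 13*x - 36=-w*x - x^2 - 19*x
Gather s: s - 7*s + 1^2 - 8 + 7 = -6*s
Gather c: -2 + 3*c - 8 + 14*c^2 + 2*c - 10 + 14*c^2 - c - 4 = 28*c^2 + 4*c - 24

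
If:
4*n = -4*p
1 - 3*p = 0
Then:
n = -1/3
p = 1/3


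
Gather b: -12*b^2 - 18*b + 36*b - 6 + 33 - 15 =-12*b^2 + 18*b + 12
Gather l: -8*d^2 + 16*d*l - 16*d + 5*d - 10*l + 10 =-8*d^2 - 11*d + l*(16*d - 10) + 10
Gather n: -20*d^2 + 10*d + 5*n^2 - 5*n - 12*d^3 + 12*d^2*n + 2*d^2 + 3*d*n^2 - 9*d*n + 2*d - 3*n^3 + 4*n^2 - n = -12*d^3 - 18*d^2 + 12*d - 3*n^3 + n^2*(3*d + 9) + n*(12*d^2 - 9*d - 6)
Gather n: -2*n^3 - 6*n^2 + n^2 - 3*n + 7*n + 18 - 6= -2*n^3 - 5*n^2 + 4*n + 12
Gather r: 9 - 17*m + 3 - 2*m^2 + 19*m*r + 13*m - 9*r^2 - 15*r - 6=-2*m^2 - 4*m - 9*r^2 + r*(19*m - 15) + 6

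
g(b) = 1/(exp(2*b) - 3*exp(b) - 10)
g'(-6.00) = 0.00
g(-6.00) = -0.10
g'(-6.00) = 0.00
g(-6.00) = -0.10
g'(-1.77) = 0.00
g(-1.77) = -0.10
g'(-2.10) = 0.00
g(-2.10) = -0.10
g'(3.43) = -0.00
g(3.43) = 0.00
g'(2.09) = -0.11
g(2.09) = 0.03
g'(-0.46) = 0.01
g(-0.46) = -0.09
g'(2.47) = -0.03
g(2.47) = 0.01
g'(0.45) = -0.00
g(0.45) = -0.08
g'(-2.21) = 0.00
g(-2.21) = -0.10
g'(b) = (-2*exp(2*b) + 3*exp(b))/(exp(2*b) - 3*exp(b) - 10)^2 = (3 - 2*exp(b))*exp(b)/(-exp(2*b) + 3*exp(b) + 10)^2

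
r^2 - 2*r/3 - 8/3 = (r - 2)*(r + 4/3)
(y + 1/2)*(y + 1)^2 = y^3 + 5*y^2/2 + 2*y + 1/2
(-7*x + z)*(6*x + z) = -42*x^2 - x*z + z^2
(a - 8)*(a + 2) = a^2 - 6*a - 16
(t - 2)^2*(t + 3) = t^3 - t^2 - 8*t + 12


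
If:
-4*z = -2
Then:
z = 1/2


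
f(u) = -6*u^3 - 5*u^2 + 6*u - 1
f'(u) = -18*u^2 - 10*u + 6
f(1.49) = -23.01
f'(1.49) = -48.86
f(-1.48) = -1.38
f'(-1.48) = -18.63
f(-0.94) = -6.07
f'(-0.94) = -0.50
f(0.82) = -2.75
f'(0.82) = -14.30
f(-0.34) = -3.38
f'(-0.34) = 7.32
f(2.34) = -91.22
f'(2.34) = -115.96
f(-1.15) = -5.39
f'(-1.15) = -6.30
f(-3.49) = 172.21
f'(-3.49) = -178.34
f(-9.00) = 3914.00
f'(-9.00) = -1362.00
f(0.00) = -1.00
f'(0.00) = 6.00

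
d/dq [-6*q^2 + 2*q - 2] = 2 - 12*q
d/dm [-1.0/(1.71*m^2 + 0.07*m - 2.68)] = (3.42*m + 0.07)/(1.71*m^2 + 0.07*m - 2.68)^2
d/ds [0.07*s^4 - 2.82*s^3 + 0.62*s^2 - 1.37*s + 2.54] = 0.28*s^3 - 8.46*s^2 + 1.24*s - 1.37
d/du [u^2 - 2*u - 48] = 2*u - 2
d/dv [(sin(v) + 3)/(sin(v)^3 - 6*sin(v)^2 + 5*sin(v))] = (-2*sin(v)^3 - 3*sin(v)^2 + 36*sin(v) - 15)*cos(v)/((sin(v) - 5)^2*(sin(v) - 1)^2*sin(v)^2)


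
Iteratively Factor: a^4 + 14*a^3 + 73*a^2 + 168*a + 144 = (a + 4)*(a^3 + 10*a^2 + 33*a + 36) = (a + 4)^2*(a^2 + 6*a + 9) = (a + 3)*(a + 4)^2*(a + 3)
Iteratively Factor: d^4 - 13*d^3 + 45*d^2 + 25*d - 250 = (d - 5)*(d^3 - 8*d^2 + 5*d + 50) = (d - 5)^2*(d^2 - 3*d - 10) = (d - 5)^3*(d + 2)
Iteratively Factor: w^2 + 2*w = (w + 2)*(w)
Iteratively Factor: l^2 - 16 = (l + 4)*(l - 4)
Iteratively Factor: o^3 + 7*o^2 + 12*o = (o)*(o^2 + 7*o + 12) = o*(o + 3)*(o + 4)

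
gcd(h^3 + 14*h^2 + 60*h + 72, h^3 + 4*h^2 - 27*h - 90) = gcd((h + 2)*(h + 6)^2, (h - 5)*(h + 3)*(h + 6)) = h + 6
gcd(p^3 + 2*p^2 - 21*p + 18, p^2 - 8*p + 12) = 1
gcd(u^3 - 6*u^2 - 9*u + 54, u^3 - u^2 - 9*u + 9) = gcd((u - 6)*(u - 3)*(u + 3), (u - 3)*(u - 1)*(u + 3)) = u^2 - 9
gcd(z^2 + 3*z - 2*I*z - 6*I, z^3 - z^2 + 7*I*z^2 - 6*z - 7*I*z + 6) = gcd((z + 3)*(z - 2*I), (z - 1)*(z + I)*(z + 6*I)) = 1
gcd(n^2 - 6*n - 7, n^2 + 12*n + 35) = 1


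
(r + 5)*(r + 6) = r^2 + 11*r + 30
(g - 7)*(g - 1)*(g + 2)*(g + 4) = g^4 - 2*g^3 - 33*g^2 - 22*g + 56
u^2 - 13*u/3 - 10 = (u - 6)*(u + 5/3)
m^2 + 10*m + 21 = (m + 3)*(m + 7)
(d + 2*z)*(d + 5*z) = d^2 + 7*d*z + 10*z^2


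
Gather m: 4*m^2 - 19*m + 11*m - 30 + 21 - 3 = 4*m^2 - 8*m - 12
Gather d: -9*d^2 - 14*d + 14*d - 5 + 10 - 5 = -9*d^2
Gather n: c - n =c - n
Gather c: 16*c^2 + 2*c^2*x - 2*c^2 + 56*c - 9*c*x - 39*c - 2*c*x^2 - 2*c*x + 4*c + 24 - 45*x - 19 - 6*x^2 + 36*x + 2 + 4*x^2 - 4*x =c^2*(2*x + 14) + c*(-2*x^2 - 11*x + 21) - 2*x^2 - 13*x + 7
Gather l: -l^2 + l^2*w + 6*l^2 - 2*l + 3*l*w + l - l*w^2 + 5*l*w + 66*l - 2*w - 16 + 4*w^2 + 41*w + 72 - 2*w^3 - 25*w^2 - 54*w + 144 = l^2*(w + 5) + l*(-w^2 + 8*w + 65) - 2*w^3 - 21*w^2 - 15*w + 200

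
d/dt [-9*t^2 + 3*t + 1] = 3 - 18*t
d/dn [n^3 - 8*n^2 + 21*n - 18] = 3*n^2 - 16*n + 21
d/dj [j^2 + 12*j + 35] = 2*j + 12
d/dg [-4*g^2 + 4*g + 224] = 4 - 8*g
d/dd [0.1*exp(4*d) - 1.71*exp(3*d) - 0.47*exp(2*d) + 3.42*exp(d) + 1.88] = (0.4*exp(3*d) - 5.13*exp(2*d) - 0.94*exp(d) + 3.42)*exp(d)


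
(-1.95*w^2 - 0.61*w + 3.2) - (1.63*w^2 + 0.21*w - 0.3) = -3.58*w^2 - 0.82*w + 3.5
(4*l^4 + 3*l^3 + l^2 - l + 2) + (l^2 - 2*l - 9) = 4*l^4 + 3*l^3 + 2*l^2 - 3*l - 7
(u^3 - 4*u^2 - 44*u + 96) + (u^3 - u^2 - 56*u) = 2*u^3 - 5*u^2 - 100*u + 96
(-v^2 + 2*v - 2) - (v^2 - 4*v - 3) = -2*v^2 + 6*v + 1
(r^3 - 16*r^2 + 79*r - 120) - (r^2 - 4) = r^3 - 17*r^2 + 79*r - 116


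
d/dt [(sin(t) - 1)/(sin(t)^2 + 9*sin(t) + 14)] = (2*sin(t) + cos(t)^2 + 22)*cos(t)/(sin(t)^2 + 9*sin(t) + 14)^2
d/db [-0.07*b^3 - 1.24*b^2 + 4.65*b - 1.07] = -0.21*b^2 - 2.48*b + 4.65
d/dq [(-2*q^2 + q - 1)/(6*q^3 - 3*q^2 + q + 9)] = (12*q^4 - 12*q^3 + 19*q^2 - 42*q + 10)/(36*q^6 - 36*q^5 + 21*q^4 + 102*q^3 - 53*q^2 + 18*q + 81)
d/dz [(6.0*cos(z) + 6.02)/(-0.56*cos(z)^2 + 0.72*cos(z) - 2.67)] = (-3.36*cos(z)^2 - 6.7424*cos(z) + 20.3544)*sin(z)/(0.3136*cos(z)^4 - 0.8064*cos(z)^3 + 3.5088*cos(z)^2 - 3.8448*cos(z) + 7.1289)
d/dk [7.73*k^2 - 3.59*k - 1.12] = 15.46*k - 3.59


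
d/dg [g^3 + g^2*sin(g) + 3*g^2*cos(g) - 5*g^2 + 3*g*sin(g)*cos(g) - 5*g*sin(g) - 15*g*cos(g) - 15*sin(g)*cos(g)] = -3*g^2*sin(g) + g^2*cos(g) + 3*g^2 + 17*g*sin(g) + g*cos(g) + 3*g*cos(2*g) - 10*g - 5*sin(g) + 3*sin(2*g)/2 - 15*cos(g) - 15*cos(2*g)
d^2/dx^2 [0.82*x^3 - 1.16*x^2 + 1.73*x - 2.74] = 4.92*x - 2.32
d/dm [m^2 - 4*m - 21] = 2*m - 4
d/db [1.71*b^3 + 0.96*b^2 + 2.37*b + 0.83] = 5.13*b^2 + 1.92*b + 2.37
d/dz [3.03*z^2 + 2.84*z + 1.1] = 6.06*z + 2.84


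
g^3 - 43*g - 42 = (g - 7)*(g + 1)*(g + 6)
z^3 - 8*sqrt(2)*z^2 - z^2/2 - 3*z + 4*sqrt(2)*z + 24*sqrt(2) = (z - 2)*(z + 3/2)*(z - 8*sqrt(2))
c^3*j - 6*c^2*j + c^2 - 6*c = c*(c - 6)*(c*j + 1)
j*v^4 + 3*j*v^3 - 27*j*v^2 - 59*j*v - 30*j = (v - 5)*(v + 1)*(v + 6)*(j*v + j)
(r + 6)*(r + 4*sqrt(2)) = r^2 + 4*sqrt(2)*r + 6*r + 24*sqrt(2)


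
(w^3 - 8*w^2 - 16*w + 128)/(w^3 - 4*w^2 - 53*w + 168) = (w^2 - 16)/(w^2 + 4*w - 21)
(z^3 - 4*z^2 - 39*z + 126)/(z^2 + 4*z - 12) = (z^2 - 10*z + 21)/(z - 2)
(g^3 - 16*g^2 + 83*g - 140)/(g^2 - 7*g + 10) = (g^2 - 11*g + 28)/(g - 2)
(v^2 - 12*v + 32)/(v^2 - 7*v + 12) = (v - 8)/(v - 3)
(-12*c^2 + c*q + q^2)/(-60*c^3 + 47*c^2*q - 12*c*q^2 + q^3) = (4*c + q)/(20*c^2 - 9*c*q + q^2)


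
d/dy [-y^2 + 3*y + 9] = 3 - 2*y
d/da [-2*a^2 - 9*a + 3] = -4*a - 9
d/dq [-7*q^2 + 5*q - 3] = 5 - 14*q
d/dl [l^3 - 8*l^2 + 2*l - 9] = 3*l^2 - 16*l + 2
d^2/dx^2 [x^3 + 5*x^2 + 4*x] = 6*x + 10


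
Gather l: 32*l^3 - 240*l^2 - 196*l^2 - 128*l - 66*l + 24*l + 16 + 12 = 32*l^3 - 436*l^2 - 170*l + 28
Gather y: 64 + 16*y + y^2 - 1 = y^2 + 16*y + 63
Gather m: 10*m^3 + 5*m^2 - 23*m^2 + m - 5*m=10*m^3 - 18*m^2 - 4*m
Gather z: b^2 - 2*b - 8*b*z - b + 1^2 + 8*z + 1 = b^2 - 3*b + z*(8 - 8*b) + 2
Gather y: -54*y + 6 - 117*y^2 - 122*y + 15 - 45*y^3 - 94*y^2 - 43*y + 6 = -45*y^3 - 211*y^2 - 219*y + 27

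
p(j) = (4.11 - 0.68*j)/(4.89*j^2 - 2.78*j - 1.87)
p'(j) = (2.78 - 9.78*j)*(4.11 - 0.68*j)/(4.89*j^2 - 2.78*j - 1.87)^2 - 0.68/(4.89*j^2 - 2.78*j - 1.87)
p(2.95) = 0.06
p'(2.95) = -0.07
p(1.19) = 1.89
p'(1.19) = -9.97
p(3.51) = 0.04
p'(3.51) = -0.04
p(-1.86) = 0.27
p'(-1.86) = 0.24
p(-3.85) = 0.08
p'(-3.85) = 0.03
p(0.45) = -1.79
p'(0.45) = -1.04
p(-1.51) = 0.38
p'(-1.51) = 0.45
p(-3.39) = 0.10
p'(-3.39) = 0.05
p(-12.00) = 0.02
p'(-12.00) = 0.00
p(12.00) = -0.01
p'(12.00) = 0.00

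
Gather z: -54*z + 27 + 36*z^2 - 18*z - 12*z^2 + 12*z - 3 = 24*z^2 - 60*z + 24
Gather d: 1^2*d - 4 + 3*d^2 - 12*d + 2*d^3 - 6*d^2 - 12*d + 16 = 2*d^3 - 3*d^2 - 23*d + 12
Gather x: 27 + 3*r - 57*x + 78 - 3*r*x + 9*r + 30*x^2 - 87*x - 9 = 12*r + 30*x^2 + x*(-3*r - 144) + 96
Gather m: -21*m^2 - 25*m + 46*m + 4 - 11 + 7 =-21*m^2 + 21*m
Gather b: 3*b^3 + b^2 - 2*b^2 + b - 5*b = 3*b^3 - b^2 - 4*b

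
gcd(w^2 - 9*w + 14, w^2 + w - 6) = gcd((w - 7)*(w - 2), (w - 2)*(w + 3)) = w - 2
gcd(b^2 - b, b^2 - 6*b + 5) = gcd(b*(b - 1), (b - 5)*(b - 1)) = b - 1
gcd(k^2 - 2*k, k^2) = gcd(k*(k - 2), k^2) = k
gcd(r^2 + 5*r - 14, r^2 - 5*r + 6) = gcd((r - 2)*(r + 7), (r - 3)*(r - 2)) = r - 2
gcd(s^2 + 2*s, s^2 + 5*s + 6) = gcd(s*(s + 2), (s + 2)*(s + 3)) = s + 2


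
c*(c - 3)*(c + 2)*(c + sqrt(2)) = c^4 - c^3 + sqrt(2)*c^3 - 6*c^2 - sqrt(2)*c^2 - 6*sqrt(2)*c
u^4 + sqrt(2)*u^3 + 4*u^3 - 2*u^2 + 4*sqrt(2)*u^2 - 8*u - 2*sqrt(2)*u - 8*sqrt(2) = (u + 4)*(u - sqrt(2))*(u + sqrt(2))^2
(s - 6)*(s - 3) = s^2 - 9*s + 18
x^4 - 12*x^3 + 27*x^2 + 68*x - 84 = (x - 7)*(x - 6)*(x - 1)*(x + 2)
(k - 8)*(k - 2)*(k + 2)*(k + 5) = k^4 - 3*k^3 - 44*k^2 + 12*k + 160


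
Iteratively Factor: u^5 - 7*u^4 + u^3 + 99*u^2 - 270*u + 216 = (u - 3)*(u^4 - 4*u^3 - 11*u^2 + 66*u - 72) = (u - 3)*(u - 2)*(u^3 - 2*u^2 - 15*u + 36) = (u - 3)^2*(u - 2)*(u^2 + u - 12) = (u - 3)^2*(u - 2)*(u + 4)*(u - 3)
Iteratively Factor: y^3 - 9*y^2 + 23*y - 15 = (y - 1)*(y^2 - 8*y + 15) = (y - 3)*(y - 1)*(y - 5)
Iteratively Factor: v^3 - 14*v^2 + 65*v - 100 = (v - 5)*(v^2 - 9*v + 20) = (v - 5)^2*(v - 4)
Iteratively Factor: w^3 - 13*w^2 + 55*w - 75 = (w - 5)*(w^2 - 8*w + 15) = (w - 5)*(w - 3)*(w - 5)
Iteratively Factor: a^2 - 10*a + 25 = (a - 5)*(a - 5)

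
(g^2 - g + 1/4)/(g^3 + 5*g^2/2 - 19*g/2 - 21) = (4*g^2 - 4*g + 1)/(2*(2*g^3 + 5*g^2 - 19*g - 42))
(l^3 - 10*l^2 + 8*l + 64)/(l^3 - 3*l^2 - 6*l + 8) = (l - 8)/(l - 1)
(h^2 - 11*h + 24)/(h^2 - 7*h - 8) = (h - 3)/(h + 1)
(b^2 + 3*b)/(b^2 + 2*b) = (b + 3)/(b + 2)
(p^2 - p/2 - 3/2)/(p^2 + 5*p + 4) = (p - 3/2)/(p + 4)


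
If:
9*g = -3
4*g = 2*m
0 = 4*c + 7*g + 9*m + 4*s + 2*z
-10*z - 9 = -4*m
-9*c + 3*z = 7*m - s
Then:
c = 23/60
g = -1/3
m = -2/3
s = 137/60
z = -7/6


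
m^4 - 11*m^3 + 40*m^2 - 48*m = m*(m - 4)^2*(m - 3)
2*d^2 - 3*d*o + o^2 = (-2*d + o)*(-d + o)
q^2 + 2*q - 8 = (q - 2)*(q + 4)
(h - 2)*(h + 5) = h^2 + 3*h - 10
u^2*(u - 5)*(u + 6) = u^4 + u^3 - 30*u^2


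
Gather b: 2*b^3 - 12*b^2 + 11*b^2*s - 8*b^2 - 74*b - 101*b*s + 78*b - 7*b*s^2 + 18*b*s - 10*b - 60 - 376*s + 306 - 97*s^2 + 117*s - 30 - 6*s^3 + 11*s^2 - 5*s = 2*b^3 + b^2*(11*s - 20) + b*(-7*s^2 - 83*s - 6) - 6*s^3 - 86*s^2 - 264*s + 216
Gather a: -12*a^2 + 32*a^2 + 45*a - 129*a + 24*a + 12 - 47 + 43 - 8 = 20*a^2 - 60*a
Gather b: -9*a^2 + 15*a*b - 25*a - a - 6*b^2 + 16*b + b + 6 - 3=-9*a^2 - 26*a - 6*b^2 + b*(15*a + 17) + 3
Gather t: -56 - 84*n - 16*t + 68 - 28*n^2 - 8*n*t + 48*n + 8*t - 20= -28*n^2 - 36*n + t*(-8*n - 8) - 8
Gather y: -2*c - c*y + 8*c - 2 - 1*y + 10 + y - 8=-c*y + 6*c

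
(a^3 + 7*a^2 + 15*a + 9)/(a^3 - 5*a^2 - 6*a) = (a^2 + 6*a + 9)/(a*(a - 6))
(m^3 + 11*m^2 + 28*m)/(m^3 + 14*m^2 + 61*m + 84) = m/(m + 3)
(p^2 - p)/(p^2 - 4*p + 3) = p/(p - 3)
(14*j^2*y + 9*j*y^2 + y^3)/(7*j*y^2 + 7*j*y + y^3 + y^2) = (2*j + y)/(y + 1)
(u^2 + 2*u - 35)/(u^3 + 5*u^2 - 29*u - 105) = 1/(u + 3)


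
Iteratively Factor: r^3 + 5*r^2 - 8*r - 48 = (r - 3)*(r^2 + 8*r + 16) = (r - 3)*(r + 4)*(r + 4)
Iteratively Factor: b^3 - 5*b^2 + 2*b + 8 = (b + 1)*(b^2 - 6*b + 8) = (b - 4)*(b + 1)*(b - 2)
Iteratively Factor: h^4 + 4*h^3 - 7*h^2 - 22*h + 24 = (h + 4)*(h^3 - 7*h + 6) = (h + 3)*(h + 4)*(h^2 - 3*h + 2) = (h - 1)*(h + 3)*(h + 4)*(h - 2)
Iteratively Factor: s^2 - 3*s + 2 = (s - 1)*(s - 2)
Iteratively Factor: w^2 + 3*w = (w + 3)*(w)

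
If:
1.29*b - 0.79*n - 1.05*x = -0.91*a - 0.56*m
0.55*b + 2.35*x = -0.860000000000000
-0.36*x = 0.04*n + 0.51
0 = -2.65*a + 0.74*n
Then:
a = -2.51320754716981*x - 3.56037735849057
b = -4.27272727272727*x - 1.56363636363636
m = 3.10506616025484*x - 8.59904588336192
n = -9.0*x - 12.75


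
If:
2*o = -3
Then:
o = -3/2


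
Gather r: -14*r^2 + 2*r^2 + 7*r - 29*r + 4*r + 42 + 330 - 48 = -12*r^2 - 18*r + 324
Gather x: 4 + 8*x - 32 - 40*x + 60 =32 - 32*x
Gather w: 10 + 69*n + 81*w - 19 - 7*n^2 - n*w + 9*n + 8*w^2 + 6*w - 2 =-7*n^2 + 78*n + 8*w^2 + w*(87 - n) - 11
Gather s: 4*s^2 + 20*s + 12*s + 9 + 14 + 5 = 4*s^2 + 32*s + 28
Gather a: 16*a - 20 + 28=16*a + 8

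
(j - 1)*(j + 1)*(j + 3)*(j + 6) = j^4 + 9*j^3 + 17*j^2 - 9*j - 18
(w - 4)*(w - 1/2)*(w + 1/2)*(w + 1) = w^4 - 3*w^3 - 17*w^2/4 + 3*w/4 + 1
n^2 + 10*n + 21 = (n + 3)*(n + 7)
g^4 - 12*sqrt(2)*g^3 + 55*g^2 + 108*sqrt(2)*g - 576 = (g - 3)*(g + 3)*(g - 8*sqrt(2))*(g - 4*sqrt(2))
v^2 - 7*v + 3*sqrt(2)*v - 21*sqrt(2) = (v - 7)*(v + 3*sqrt(2))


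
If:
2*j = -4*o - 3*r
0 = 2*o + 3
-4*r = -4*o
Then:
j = 21/4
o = -3/2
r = -3/2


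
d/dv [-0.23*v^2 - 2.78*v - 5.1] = -0.46*v - 2.78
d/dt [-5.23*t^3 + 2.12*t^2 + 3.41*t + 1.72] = -15.69*t^2 + 4.24*t + 3.41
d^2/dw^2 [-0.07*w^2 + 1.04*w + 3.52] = -0.140000000000000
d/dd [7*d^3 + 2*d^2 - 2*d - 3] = 21*d^2 + 4*d - 2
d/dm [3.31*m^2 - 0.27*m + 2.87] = 6.62*m - 0.27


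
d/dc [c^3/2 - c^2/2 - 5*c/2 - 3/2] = 3*c^2/2 - c - 5/2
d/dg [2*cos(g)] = -2*sin(g)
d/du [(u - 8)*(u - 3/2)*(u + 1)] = 3*u^2 - 17*u + 5/2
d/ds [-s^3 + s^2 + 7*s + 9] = -3*s^2 + 2*s + 7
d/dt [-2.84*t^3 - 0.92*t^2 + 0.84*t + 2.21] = -8.52*t^2 - 1.84*t + 0.84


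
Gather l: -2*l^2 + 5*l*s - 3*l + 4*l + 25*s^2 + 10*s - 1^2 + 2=-2*l^2 + l*(5*s + 1) + 25*s^2 + 10*s + 1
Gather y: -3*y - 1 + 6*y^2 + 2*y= 6*y^2 - y - 1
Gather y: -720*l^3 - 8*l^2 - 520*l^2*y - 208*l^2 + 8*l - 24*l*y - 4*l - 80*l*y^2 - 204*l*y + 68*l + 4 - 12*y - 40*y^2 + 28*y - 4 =-720*l^3 - 216*l^2 + 72*l + y^2*(-80*l - 40) + y*(-520*l^2 - 228*l + 16)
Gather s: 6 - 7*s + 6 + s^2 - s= s^2 - 8*s + 12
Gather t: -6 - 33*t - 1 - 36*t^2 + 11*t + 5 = -36*t^2 - 22*t - 2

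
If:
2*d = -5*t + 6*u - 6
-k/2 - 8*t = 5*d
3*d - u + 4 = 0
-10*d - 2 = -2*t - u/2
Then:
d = 24/7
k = -1872/7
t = 102/7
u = 100/7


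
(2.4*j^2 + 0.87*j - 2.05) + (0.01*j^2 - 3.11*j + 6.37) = 2.41*j^2 - 2.24*j + 4.32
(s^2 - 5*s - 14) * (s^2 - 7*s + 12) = s^4 - 12*s^3 + 33*s^2 + 38*s - 168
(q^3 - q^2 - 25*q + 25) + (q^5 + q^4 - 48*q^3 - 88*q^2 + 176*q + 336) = q^5 + q^4 - 47*q^3 - 89*q^2 + 151*q + 361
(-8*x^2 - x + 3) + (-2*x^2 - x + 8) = -10*x^2 - 2*x + 11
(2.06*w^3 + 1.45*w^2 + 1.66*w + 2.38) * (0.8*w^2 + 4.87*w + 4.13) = 1.648*w^5 + 11.1922*w^4 + 16.8973*w^3 + 15.9767*w^2 + 18.4464*w + 9.8294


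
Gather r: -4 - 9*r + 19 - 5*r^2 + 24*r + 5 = -5*r^2 + 15*r + 20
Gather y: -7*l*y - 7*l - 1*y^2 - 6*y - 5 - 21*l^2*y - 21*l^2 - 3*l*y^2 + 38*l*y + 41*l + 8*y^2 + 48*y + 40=-21*l^2 + 34*l + y^2*(7 - 3*l) + y*(-21*l^2 + 31*l + 42) + 35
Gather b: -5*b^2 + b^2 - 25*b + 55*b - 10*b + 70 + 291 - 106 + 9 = -4*b^2 + 20*b + 264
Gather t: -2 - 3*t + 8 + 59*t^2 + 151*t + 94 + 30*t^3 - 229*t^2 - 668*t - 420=30*t^3 - 170*t^2 - 520*t - 320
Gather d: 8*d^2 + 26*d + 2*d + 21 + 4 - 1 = 8*d^2 + 28*d + 24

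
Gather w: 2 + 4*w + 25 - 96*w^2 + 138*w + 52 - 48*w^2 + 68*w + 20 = -144*w^2 + 210*w + 99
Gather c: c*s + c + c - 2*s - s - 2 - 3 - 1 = c*(s + 2) - 3*s - 6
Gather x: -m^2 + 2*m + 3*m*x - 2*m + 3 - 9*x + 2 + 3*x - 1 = -m^2 + x*(3*m - 6) + 4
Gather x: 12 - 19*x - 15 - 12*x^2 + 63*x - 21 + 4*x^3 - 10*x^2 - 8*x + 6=4*x^3 - 22*x^2 + 36*x - 18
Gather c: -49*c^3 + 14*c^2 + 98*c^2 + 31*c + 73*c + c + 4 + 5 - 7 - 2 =-49*c^3 + 112*c^2 + 105*c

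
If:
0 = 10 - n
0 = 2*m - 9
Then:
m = 9/2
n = 10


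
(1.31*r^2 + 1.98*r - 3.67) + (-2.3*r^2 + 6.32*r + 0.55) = -0.99*r^2 + 8.3*r - 3.12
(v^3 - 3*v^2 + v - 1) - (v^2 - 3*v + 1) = v^3 - 4*v^2 + 4*v - 2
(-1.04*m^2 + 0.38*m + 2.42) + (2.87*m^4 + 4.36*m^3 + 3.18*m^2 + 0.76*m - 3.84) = 2.87*m^4 + 4.36*m^3 + 2.14*m^2 + 1.14*m - 1.42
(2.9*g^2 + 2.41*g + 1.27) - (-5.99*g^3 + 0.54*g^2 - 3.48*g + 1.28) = 5.99*g^3 + 2.36*g^2 + 5.89*g - 0.01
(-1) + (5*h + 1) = 5*h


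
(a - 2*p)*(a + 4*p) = a^2 + 2*a*p - 8*p^2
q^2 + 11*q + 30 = (q + 5)*(q + 6)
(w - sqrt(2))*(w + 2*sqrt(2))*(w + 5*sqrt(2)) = w^3 + 6*sqrt(2)*w^2 + 6*w - 20*sqrt(2)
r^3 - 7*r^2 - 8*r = r*(r - 8)*(r + 1)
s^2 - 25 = (s - 5)*(s + 5)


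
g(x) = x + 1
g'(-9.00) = 1.00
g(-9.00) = -8.00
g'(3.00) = 1.00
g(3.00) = 4.00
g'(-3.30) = 1.00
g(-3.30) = -2.30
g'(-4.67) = 1.00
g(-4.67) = -3.67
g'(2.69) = 1.00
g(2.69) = 3.69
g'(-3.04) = 1.00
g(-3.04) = -2.04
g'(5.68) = 1.00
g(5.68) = 6.68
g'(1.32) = 1.00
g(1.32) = 2.32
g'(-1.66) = 1.00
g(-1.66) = -0.66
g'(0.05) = 1.00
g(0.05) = 1.05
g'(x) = 1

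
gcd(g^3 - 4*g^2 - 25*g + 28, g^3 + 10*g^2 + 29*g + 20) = g + 4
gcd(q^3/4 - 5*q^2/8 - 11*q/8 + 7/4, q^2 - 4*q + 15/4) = 1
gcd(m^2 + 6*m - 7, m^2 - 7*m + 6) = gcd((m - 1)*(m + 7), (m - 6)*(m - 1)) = m - 1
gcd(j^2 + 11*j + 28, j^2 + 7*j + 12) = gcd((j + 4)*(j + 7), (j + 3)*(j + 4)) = j + 4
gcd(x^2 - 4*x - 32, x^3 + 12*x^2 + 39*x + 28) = x + 4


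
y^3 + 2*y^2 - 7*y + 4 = (y - 1)^2*(y + 4)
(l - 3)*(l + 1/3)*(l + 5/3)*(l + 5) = l^4 + 4*l^3 - 94*l^2/9 - 260*l/9 - 25/3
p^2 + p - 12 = (p - 3)*(p + 4)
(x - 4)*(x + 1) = x^2 - 3*x - 4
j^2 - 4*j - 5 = (j - 5)*(j + 1)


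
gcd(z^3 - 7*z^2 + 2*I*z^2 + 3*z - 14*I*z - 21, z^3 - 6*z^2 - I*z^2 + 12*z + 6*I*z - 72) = z + 3*I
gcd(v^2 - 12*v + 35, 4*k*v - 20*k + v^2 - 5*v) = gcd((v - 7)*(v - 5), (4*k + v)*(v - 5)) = v - 5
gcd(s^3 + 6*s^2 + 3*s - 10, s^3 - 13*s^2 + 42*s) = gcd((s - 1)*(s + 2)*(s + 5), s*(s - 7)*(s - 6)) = 1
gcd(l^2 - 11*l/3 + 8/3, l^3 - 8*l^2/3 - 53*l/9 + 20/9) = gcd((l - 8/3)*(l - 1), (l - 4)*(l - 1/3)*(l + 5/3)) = 1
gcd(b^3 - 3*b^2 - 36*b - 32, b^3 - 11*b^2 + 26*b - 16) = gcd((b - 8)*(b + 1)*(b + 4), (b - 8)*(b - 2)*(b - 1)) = b - 8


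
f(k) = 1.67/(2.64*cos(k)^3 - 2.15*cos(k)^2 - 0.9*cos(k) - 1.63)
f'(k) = 1.67*(7.92*sin(k)*cos(k)^2 - 4.3*sin(k)*cos(k) - 0.9*sin(k))/(2.64*cos(k)^3 - 2.15*cos(k)^2 - 0.9*cos(k) - 1.63)^2 = (13.2264*cos(k)^2 - 7.181*cos(k) - 1.503)*sin(k)/(-2.64*cos(k)^3 + 2.15*cos(k)^2 + 0.9*cos(k) + 1.63)^2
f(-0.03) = -0.82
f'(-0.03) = -0.03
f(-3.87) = -0.51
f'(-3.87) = 0.71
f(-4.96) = -0.86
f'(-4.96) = -0.64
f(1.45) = -0.95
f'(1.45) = -0.69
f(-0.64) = -0.70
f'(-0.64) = -0.13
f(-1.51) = -0.99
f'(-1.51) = 0.66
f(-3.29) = -0.31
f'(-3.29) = 0.09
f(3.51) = -0.35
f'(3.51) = -0.26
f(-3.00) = -0.31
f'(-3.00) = -0.09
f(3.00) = -0.31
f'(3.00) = 0.09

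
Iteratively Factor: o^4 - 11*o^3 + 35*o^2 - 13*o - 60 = (o - 4)*(o^3 - 7*o^2 + 7*o + 15) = (o - 4)*(o - 3)*(o^2 - 4*o - 5) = (o - 5)*(o - 4)*(o - 3)*(o + 1)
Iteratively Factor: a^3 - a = (a - 1)*(a^2 + a) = (a - 1)*(a + 1)*(a)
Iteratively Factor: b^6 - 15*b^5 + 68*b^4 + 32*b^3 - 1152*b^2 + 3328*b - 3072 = (b + 4)*(b^5 - 19*b^4 + 144*b^3 - 544*b^2 + 1024*b - 768) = (b - 4)*(b + 4)*(b^4 - 15*b^3 + 84*b^2 - 208*b + 192) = (b - 4)^2*(b + 4)*(b^3 - 11*b^2 + 40*b - 48) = (b - 4)^2*(b - 3)*(b + 4)*(b^2 - 8*b + 16) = (b - 4)^3*(b - 3)*(b + 4)*(b - 4)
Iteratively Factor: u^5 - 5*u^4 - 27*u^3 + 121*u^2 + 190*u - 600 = (u + 3)*(u^4 - 8*u^3 - 3*u^2 + 130*u - 200) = (u - 5)*(u + 3)*(u^3 - 3*u^2 - 18*u + 40) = (u - 5)^2*(u + 3)*(u^2 + 2*u - 8) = (u - 5)^2*(u - 2)*(u + 3)*(u + 4)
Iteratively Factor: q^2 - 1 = (q + 1)*(q - 1)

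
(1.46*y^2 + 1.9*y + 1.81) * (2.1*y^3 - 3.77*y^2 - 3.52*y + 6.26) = 3.066*y^5 - 1.5142*y^4 - 8.5012*y^3 - 4.3721*y^2 + 5.5228*y + 11.3306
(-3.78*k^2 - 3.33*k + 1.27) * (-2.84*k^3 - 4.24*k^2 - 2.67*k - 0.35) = 10.7352*k^5 + 25.4844*k^4 + 20.605*k^3 + 4.8293*k^2 - 2.2254*k - 0.4445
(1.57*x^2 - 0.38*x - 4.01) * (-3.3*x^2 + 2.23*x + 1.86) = -5.181*x^4 + 4.7551*x^3 + 15.3058*x^2 - 9.6491*x - 7.4586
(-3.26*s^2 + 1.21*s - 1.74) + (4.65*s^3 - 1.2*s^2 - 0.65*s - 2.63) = 4.65*s^3 - 4.46*s^2 + 0.56*s - 4.37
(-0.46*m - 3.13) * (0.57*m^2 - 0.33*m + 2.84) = -0.2622*m^3 - 1.6323*m^2 - 0.2735*m - 8.8892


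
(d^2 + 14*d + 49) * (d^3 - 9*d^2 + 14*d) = d^5 + 5*d^4 - 63*d^3 - 245*d^2 + 686*d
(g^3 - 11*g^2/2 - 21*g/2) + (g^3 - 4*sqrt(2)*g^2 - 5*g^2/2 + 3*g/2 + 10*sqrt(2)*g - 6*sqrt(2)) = 2*g^3 - 8*g^2 - 4*sqrt(2)*g^2 - 9*g + 10*sqrt(2)*g - 6*sqrt(2)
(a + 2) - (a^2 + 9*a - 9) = -a^2 - 8*a + 11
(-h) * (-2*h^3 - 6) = 2*h^4 + 6*h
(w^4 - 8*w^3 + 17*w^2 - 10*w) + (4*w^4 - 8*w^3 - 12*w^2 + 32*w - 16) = 5*w^4 - 16*w^3 + 5*w^2 + 22*w - 16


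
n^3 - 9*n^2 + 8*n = n*(n - 8)*(n - 1)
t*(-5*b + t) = -5*b*t + t^2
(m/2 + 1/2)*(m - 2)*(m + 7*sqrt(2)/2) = m^3/2 - m^2/2 + 7*sqrt(2)*m^2/4 - 7*sqrt(2)*m/4 - m - 7*sqrt(2)/2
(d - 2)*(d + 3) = d^2 + d - 6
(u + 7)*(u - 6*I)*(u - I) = u^3 + 7*u^2 - 7*I*u^2 - 6*u - 49*I*u - 42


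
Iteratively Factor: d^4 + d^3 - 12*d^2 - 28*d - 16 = (d + 2)*(d^3 - d^2 - 10*d - 8) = (d + 1)*(d + 2)*(d^2 - 2*d - 8) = (d - 4)*(d + 1)*(d + 2)*(d + 2)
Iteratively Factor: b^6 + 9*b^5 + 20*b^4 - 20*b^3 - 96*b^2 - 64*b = (b + 1)*(b^5 + 8*b^4 + 12*b^3 - 32*b^2 - 64*b) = (b + 1)*(b + 4)*(b^4 + 4*b^3 - 4*b^2 - 16*b) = (b + 1)*(b + 2)*(b + 4)*(b^3 + 2*b^2 - 8*b) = (b + 1)*(b + 2)*(b + 4)^2*(b^2 - 2*b) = b*(b + 1)*(b + 2)*(b + 4)^2*(b - 2)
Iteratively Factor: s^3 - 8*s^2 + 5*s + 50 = (s - 5)*(s^2 - 3*s - 10) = (s - 5)^2*(s + 2)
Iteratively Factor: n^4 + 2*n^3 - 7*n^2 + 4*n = (n - 1)*(n^3 + 3*n^2 - 4*n) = (n - 1)*(n + 4)*(n^2 - n) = n*(n - 1)*(n + 4)*(n - 1)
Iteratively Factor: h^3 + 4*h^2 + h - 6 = (h + 3)*(h^2 + h - 2) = (h - 1)*(h + 3)*(h + 2)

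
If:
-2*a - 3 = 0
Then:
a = -3/2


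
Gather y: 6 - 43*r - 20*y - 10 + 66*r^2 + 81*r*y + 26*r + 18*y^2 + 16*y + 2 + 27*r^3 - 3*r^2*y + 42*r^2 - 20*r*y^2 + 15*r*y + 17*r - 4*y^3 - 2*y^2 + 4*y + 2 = 27*r^3 + 108*r^2 - 4*y^3 + y^2*(16 - 20*r) + y*(-3*r^2 + 96*r)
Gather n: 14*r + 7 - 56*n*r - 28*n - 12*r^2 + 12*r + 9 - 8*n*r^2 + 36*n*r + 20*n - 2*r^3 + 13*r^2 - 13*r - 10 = n*(-8*r^2 - 20*r - 8) - 2*r^3 + r^2 + 13*r + 6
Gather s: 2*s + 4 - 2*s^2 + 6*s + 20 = -2*s^2 + 8*s + 24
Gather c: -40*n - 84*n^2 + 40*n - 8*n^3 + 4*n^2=-8*n^3 - 80*n^2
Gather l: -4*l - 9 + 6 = -4*l - 3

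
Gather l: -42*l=-42*l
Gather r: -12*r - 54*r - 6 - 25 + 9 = -66*r - 22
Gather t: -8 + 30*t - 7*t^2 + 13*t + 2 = -7*t^2 + 43*t - 6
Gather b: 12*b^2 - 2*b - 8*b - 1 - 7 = 12*b^2 - 10*b - 8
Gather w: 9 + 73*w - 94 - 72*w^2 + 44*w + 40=-72*w^2 + 117*w - 45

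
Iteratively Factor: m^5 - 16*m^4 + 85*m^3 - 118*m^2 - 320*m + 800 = (m - 4)*(m^4 - 12*m^3 + 37*m^2 + 30*m - 200) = (m - 5)*(m - 4)*(m^3 - 7*m^2 + 2*m + 40) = (m - 5)*(m - 4)^2*(m^2 - 3*m - 10) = (m - 5)*(m - 4)^2*(m + 2)*(m - 5)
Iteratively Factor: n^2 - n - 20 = (n + 4)*(n - 5)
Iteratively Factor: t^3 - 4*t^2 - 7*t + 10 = (t + 2)*(t^2 - 6*t + 5) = (t - 1)*(t + 2)*(t - 5)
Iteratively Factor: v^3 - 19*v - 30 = (v + 2)*(v^2 - 2*v - 15) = (v - 5)*(v + 2)*(v + 3)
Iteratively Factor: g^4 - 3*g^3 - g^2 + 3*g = (g - 3)*(g^3 - g) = (g - 3)*(g - 1)*(g^2 + g) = g*(g - 3)*(g - 1)*(g + 1)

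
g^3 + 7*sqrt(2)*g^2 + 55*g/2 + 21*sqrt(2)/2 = (g + sqrt(2)/2)*(g + 3*sqrt(2))*(g + 7*sqrt(2)/2)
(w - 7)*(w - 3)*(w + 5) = w^3 - 5*w^2 - 29*w + 105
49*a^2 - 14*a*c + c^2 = (-7*a + c)^2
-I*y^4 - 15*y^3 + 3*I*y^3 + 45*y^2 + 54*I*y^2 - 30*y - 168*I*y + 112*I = (y - 2)*(y - 8*I)*(y - 7*I)*(-I*y + I)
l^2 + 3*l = l*(l + 3)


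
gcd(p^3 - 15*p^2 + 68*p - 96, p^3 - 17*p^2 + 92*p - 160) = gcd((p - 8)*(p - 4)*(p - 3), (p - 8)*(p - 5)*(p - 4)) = p^2 - 12*p + 32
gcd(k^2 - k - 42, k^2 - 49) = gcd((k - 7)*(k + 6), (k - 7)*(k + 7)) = k - 7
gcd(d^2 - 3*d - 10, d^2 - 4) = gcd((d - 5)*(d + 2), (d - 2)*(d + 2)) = d + 2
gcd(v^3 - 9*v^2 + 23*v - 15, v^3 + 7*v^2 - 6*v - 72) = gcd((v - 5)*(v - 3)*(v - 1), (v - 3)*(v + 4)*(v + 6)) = v - 3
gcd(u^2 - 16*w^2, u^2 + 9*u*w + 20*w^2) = u + 4*w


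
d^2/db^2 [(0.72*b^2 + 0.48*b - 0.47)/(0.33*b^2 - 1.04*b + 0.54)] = (0.598752*b^3 - 1.076922*b^2 + 0.454608*b + 0.109844)/(0.035937*b^6 - 0.339768*b^5 + 1.247202*b^4 - 2.236832*b^3 + 2.040876*b^2 - 0.909792*b + 0.157464)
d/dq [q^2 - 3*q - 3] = 2*q - 3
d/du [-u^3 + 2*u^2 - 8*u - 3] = -3*u^2 + 4*u - 8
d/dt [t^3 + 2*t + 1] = 3*t^2 + 2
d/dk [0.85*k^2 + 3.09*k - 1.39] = 1.7*k + 3.09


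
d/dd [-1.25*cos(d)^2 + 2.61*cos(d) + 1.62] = (2.5*cos(d) - 2.61)*sin(d)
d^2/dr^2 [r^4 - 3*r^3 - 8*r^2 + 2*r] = 12*r^2 - 18*r - 16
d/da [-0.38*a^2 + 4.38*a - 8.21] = 4.38 - 0.76*a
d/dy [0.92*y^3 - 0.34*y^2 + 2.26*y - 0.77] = 2.76*y^2 - 0.68*y + 2.26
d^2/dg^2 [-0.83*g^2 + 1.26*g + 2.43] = -1.66000000000000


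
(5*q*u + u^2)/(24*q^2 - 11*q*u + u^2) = u*(5*q + u)/(24*q^2 - 11*q*u + u^2)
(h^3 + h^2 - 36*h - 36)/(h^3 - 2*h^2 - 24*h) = (h^2 + 7*h + 6)/(h*(h + 4))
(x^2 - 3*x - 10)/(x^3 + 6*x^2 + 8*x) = (x - 5)/(x*(x + 4))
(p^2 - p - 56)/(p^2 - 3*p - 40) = (p + 7)/(p + 5)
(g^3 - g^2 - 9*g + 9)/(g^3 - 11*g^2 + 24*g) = (g^2 + 2*g - 3)/(g*(g - 8))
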